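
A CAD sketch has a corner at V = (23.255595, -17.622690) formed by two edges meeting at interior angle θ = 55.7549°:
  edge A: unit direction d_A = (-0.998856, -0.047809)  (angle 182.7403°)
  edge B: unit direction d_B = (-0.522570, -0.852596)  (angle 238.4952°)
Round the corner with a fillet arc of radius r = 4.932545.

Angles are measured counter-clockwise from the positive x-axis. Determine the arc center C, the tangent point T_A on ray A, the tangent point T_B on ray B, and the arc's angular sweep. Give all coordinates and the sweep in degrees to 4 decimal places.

center=(14.1772,-22.9954) T_A=(13.9414,-18.0685) T_B=(18.3827,-25.5730) sweep=124.2451

bisector direction at 210.6177° = (-0.860584,-0.509308)
center distance |VC| = r/sin(θ/2) = 4.932545/sin(27.8774°) = 10.549049
C = V + |VC|·bis = (14.1772,-22.9954)
T_A = V + ((C−V)·d_A)·d_A = V + 9.3248·d_A = (13.9414,-18.0685)
T_B = V + ((C−V)·d_B)·d_B = V + 9.3248·d_B = (18.3827,-25.5730)
sweep = 180° − θ = 124.2451°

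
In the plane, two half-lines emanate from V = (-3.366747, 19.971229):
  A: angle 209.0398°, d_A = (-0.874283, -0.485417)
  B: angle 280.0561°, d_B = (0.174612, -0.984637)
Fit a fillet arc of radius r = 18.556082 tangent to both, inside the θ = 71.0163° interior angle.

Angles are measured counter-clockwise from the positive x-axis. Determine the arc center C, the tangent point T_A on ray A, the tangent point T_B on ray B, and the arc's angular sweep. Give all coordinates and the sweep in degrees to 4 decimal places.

bisector direction at 244.5480° = (-0.429756,-0.902945)
center distance |VC| = r/sin(θ/2) = 18.556082/sin(35.5082°) = 31.948145
C = V + |VC|·bis = (-17.0966,-8.8762)
T_A = V + ((C−V)·d_A)·d_A = V + 26.0068·d_A = (-26.1041,7.3471)
T_B = V + ((C−V)·d_B)·d_B = V + 26.0068·d_B = (1.1744,-5.6361)
sweep = 180° − θ = 108.9837°

center=(-17.0966,-8.8762) T_A=(-26.1041,7.3471) T_B=(1.1744,-5.6361) sweep=108.9837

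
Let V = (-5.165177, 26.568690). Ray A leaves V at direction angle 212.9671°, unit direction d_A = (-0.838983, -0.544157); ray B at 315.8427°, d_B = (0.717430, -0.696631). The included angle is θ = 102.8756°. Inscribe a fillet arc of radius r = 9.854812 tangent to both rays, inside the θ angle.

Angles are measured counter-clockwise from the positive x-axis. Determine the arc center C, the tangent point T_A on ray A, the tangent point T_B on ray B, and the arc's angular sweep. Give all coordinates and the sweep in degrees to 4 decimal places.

center=(-6.3940,14.0256) T_A=(-11.7565,22.2936) T_B=(0.4712,21.0957) sweep=77.1244

bisector direction at 264.4049° = (-0.097498,-0.995236)
center distance |VC| = r/sin(θ/2) = 9.854812/sin(51.4378°) = 12.603159
C = V + |VC|·bis = (-6.3940,14.0256)
T_A = V + ((C−V)·d_A)·d_A = V + 7.8564·d_A = (-11.7565,22.2936)
T_B = V + ((C−V)·d_B)·d_B = V + 7.8564·d_B = (0.4712,21.0957)
sweep = 180° − θ = 77.1244°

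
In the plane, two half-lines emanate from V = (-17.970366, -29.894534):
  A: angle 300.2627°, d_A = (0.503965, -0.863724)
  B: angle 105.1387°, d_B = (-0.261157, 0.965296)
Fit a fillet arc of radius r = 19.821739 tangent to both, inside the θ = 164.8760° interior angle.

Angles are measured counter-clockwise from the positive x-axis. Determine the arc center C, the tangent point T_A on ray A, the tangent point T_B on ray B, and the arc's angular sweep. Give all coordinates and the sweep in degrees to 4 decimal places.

center=(0.4763,-22.1779) T_A=(-16.6442,-32.1673) T_B=(-18.6576,-27.3544) sweep=15.1240

bisector direction at 22.7007° = (0.922533,0.385917)
center distance |VC| = r/sin(θ/2) = 19.821739/sin(82.4380°) = 19.995640
C = V + |VC|·bis = (0.4763,-22.1779)
T_A = V + ((C−V)·d_A)·d_A = V + 2.6314·d_A = (-16.6442,-32.1673)
T_B = V + ((C−V)·d_B)·d_B = V + 2.6314·d_B = (-18.6576,-27.3544)
sweep = 180° − θ = 15.1240°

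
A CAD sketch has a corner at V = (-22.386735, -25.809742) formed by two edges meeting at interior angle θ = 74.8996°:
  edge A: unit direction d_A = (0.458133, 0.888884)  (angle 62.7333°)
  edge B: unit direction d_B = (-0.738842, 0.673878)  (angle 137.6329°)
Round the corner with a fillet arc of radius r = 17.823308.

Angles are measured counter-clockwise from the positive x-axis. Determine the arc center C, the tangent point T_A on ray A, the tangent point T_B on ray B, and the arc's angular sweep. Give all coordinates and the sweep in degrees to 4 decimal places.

center=(-27.5688,3.0400) T_A=(-11.7260,-5.1254) T_B=(-39.5796,-10.1286) sweep=105.1004

bisector direction at 100.1831° = (-0.176794,0.984248)
center distance |VC| = r/sin(θ/2) = 17.823308/sin(37.4498°) = 29.311465
C = V + |VC|·bis = (-27.5688,3.0400)
T_A = V + ((C−V)·d_A)·d_A = V + 23.2700·d_A = (-11.7260,-5.1254)
T_B = V + ((C−V)·d_B)·d_B = V + 23.2700·d_B = (-39.5796,-10.1286)
sweep = 180° − θ = 105.1004°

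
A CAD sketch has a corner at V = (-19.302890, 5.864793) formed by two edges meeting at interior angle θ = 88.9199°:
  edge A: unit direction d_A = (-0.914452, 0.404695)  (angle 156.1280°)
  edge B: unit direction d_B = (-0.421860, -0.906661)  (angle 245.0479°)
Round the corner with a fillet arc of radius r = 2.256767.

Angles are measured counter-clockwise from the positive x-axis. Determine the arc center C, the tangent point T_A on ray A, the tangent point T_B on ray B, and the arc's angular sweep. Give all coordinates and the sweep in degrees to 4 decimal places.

center=(-22.3192,4.7318) T_A=(-21.4059,6.7955) T_B=(-20.2730,3.7797) sweep=91.0801

bisector direction at 200.5879° = (-0.936134,-0.351645)
center distance |VC| = r/sin(θ/2) = 2.256767/sin(44.4599°) = 3.222063
C = V + |VC|·bis = (-22.3192,4.7318)
T_A = V + ((C−V)·d_A)·d_A = V + 2.2997·d_A = (-21.4059,6.7955)
T_B = V + ((C−V)·d_B)·d_B = V + 2.2997·d_B = (-20.2730,3.7797)
sweep = 180° − θ = 91.0801°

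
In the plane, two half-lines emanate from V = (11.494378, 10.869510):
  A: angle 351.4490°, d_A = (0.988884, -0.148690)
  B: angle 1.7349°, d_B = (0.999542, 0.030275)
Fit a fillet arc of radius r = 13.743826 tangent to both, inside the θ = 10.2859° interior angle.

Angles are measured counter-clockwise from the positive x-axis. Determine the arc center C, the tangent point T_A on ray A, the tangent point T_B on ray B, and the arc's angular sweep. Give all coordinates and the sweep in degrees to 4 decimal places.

center=(164.5441,1.7551) T_A=(162.5006,-11.8359) T_B=(164.1280,15.4926) sweep=169.7141

bisector direction at 356.5920° = (0.998231,-0.059447)
center distance |VC| = r/sin(θ/2) = 13.743826/sin(5.1429°) = 153.320889
C = V + |VC|·bis = (164.5441,1.7551)
T_A = V + ((C−V)·d_A)·d_A = V + 152.7036·d_A = (162.5006,-11.8359)
T_B = V + ((C−V)·d_B)·d_B = V + 152.7036·d_B = (164.1280,15.4926)
sweep = 180° − θ = 169.7141°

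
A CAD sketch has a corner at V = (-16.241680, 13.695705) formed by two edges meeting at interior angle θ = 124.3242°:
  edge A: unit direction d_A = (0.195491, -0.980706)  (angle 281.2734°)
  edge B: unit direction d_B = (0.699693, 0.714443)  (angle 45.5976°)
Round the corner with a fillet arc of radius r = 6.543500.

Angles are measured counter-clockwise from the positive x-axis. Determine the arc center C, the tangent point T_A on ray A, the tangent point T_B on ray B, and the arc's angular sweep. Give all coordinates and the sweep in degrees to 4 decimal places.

bisector direction at 343.4355° = (0.958499,-0.285095)
center distance |VC| = r/sin(θ/2) = 6.543500/sin(62.1621°) = 7.399870
C = V + |VC|·bis = (-9.1489,11.5860)
T_A = V + ((C−V)·d_A)·d_A = V + 3.4555·d_A = (-15.5662,10.3068)
T_B = V + ((C−V)·d_B)·d_B = V + 3.4555·d_B = (-13.8239,16.1645)
sweep = 180° − θ = 55.6758°

center=(-9.1489,11.5860) T_A=(-15.5662,10.3068) T_B=(-13.8239,16.1645) sweep=55.6758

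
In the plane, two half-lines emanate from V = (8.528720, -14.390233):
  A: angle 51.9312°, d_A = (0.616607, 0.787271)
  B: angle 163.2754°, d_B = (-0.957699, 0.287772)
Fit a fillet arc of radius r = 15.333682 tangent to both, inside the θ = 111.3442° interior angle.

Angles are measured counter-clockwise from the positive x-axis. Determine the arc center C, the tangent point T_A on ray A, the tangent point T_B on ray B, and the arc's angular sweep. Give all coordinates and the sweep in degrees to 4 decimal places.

center=(2.9134,3.3080) T_A=(14.9851,-6.1468) T_B=(-1.4992,-11.3770) sweep=68.6558

bisector direction at 107.6033° = (-0.302425,0.953173)
center distance |VC| = r/sin(θ/2) = 15.333682/sin(55.6721°) = 18.567741
C = V + |VC|·bis = (2.9134,3.3080)
T_A = V + ((C−V)·d_A)·d_A = V + 10.4709·d_A = (14.9851,-6.1468)
T_B = V + ((C−V)·d_B)·d_B = V + 10.4709·d_B = (-1.4992,-11.3770)
sweep = 180° − θ = 68.6558°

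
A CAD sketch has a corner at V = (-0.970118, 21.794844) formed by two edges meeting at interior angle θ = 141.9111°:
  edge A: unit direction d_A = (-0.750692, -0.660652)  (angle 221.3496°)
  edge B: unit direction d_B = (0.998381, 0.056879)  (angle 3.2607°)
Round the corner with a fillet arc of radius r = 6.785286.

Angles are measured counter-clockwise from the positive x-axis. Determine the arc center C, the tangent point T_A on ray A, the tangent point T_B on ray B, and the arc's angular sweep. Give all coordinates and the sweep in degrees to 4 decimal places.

center=(1.7543,15.1538) T_A=(-2.7284,20.2474) T_B=(1.3683,21.9281) sweep=38.0889

bisector direction at 292.3051° = (0.379539,-0.925176)
center distance |VC| = r/sin(θ/2) = 6.785286/sin(70.9556°) = 7.178178
C = V + |VC|·bis = (1.7543,15.1538)
T_A = V + ((C−V)·d_A)·d_A = V + 2.3423·d_A = (-2.7284,20.2474)
T_B = V + ((C−V)·d_B)·d_B = V + 2.3423·d_B = (1.3683,21.9281)
sweep = 180° − θ = 38.0889°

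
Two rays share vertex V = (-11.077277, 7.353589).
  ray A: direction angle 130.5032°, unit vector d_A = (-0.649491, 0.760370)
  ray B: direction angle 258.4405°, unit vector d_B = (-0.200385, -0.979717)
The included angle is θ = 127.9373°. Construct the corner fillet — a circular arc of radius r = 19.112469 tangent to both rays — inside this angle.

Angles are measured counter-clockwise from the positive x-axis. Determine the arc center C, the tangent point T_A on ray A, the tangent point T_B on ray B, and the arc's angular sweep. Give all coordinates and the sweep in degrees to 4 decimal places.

bisector direction at 194.4718° = (-0.968271,-0.249904)
center distance |VC| = r/sin(θ/2) = 19.112469/sin(63.9686°) = 21.270250
C = V + |VC|·bis = (-31.6726,2.0381)
T_A = V + ((C−V)·d_A)·d_A = V + 9.3347·d_A = (-17.1401,14.4514)
T_B = V + ((C−V)·d_B)·d_B = V + 9.3347·d_B = (-12.9478,-1.7918)
sweep = 180° − θ = 52.0627°

center=(-31.6726,2.0381) T_A=(-17.1401,14.4514) T_B=(-12.9478,-1.7918) sweep=52.0627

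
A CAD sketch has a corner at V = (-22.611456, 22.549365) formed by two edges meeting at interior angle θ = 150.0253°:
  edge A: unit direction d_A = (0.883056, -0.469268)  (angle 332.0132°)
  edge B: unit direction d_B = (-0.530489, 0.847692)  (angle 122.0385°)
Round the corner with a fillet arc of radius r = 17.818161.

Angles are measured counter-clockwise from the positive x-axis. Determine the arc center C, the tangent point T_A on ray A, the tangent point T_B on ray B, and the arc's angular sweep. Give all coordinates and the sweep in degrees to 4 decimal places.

bisector direction at 47.0258° = (0.681668,0.731661)
center distance |VC| = r/sin(θ/2) = 17.818161/sin(75.0126°) = 18.445627
C = V + |VC|·bis = (-10.0377,36.0453)
T_A = V + ((C−V)·d_A)·d_A = V + 4.7701·d_A = (-18.3992,20.3109)
T_B = V + ((C−V)·d_B)·d_B = V + 4.7701·d_B = (-25.1420,26.5930)
sweep = 180° − θ = 29.9747°

center=(-10.0377,36.0453) T_A=(-18.3992,20.3109) T_B=(-25.1420,26.5930) sweep=29.9747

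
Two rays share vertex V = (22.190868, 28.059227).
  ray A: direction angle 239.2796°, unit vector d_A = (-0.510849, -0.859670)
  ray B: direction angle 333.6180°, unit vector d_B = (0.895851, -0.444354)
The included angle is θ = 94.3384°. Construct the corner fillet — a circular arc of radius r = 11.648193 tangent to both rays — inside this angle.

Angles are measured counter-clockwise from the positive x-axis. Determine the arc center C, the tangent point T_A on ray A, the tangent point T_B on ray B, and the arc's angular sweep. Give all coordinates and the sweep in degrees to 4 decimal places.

center=(26.6883,12.8261) T_A=(16.6747,18.7765) T_B=(31.8643,23.2611) sweep=85.6616

bisector direction at 286.4488° = (0.283158,-0.959073)
center distance |VC| = r/sin(θ/2) = 11.648193/sin(47.1692°) = 15.883224
C = V + |VC|·bis = (26.6883,12.8261)
T_A = V + ((C−V)·d_A)·d_A = V + 10.7980·d_A = (16.6747,18.7765)
T_B = V + ((C−V)·d_B)·d_B = V + 10.7980·d_B = (31.8643,23.2611)
sweep = 180° − θ = 85.6616°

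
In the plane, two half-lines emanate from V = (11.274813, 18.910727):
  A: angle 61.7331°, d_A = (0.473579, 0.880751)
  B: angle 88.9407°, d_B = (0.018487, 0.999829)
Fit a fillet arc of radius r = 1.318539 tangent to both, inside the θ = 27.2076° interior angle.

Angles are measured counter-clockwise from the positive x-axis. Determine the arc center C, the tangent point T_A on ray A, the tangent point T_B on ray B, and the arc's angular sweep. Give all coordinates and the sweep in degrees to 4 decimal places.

bisector direction at 75.3369° = (0.253135,0.967431)
center distance |VC| = r/sin(θ/2) = 1.318539/sin(13.6038°) = 5.605876
C = V + |VC|·bis = (12.6939,24.3340)
T_A = V + ((C−V)·d_A)·d_A = V + 5.4486·d_A = (13.8552,23.7096)
T_B = V + ((C−V)·d_B)·d_B = V + 5.4486·d_B = (11.3755,24.3584)
sweep = 180° − θ = 152.7924°

center=(12.6939,24.3340) T_A=(13.8552,23.7096) T_B=(11.3755,24.3584) sweep=152.7924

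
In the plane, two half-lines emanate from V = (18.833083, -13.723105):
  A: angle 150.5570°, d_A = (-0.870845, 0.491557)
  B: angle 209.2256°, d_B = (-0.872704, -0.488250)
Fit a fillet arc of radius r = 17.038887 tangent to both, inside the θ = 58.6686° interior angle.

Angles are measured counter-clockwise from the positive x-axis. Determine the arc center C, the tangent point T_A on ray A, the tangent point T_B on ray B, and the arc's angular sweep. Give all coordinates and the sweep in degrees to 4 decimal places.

center=(-15.9469,-13.6571) T_A=(-7.5713,1.1811) T_B=(-7.6276,-28.5270) sweep=121.3314

bisector direction at 179.8913° = (-0.999998,0.001897)
center distance |VC| = r/sin(θ/2) = 17.038887/sin(29.3343°) = 34.780023
C = V + |VC|·bis = (-15.9469,-13.6571)
T_A = V + ((C−V)·d_A)·d_A = V + 30.3204·d_A = (-7.5713,1.1811)
T_B = V + ((C−V)·d_B)·d_B = V + 30.3204·d_B = (-7.6276,-28.5270)
sweep = 180° − θ = 121.3314°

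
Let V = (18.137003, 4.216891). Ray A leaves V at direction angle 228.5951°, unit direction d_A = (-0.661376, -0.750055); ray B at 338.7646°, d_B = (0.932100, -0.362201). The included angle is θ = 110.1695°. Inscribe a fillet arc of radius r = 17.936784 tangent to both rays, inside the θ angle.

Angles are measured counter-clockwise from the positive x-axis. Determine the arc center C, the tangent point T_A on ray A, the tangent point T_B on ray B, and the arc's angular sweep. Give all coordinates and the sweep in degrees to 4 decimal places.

center=(23.3102,-17.0367) T_A=(9.8566,-5.1738) T_B=(29.8069,-0.3178) sweep=69.8305

bisector direction at 283.6799° = (0.236496,-0.971632)
center distance |VC| = r/sin(θ/2) = 17.936784/sin(55.0847°) = 21.874138
C = V + |VC|·bis = (23.3102,-17.0367)
T_A = V + ((C−V)·d_A)·d_A = V + 12.5200·d_A = (9.8566,-5.1738)
T_B = V + ((C−V)·d_B)·d_B = V + 12.5200·d_B = (29.8069,-0.3178)
sweep = 180° − θ = 69.8305°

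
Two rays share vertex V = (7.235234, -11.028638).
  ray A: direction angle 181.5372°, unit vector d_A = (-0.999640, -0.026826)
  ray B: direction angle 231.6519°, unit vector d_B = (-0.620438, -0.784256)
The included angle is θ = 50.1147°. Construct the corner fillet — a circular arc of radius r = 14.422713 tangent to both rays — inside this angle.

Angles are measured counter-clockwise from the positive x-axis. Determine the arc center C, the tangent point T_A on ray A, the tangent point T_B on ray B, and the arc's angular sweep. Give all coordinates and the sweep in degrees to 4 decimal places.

bisector direction at 206.5946° = (-0.894197,-0.447674)
center distance |VC| = r/sin(θ/2) = 14.422713/sin(25.0573°) = 34.053965
C = V + |VC|·bis = (-23.2157,-26.2737)
T_A = V + ((C−V)·d_A)·d_A = V + 30.8490·d_A = (-23.6026,-11.8562)
T_B = V + ((C−V)·d_B)·d_B = V + 30.8490·d_B = (-11.9046,-35.2221)
sweep = 180° − θ = 129.8853°

center=(-23.2157,-26.2737) T_A=(-23.6026,-11.8562) T_B=(-11.9046,-35.2221) sweep=129.8853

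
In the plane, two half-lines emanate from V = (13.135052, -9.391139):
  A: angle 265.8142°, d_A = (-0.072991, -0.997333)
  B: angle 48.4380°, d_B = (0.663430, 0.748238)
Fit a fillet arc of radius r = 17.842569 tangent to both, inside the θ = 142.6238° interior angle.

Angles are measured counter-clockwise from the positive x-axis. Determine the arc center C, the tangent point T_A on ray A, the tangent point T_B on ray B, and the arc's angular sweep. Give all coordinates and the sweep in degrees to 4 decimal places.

center=(30.4895,-16.7126) T_A=(12.6945,-15.4103) T_B=(17.1390,-4.8753) sweep=37.3762

bisector direction at 337.1261° = (0.921363,-0.388704)
center distance |VC| = r/sin(θ/2) = 17.842569/sin(71.3119°) = 18.835644
C = V + |VC|·bis = (30.4895,-16.7126)
T_A = V + ((C−V)·d_A)·d_A = V + 6.0352·d_A = (12.6945,-15.4103)
T_B = V + ((C−V)·d_B)·d_B = V + 6.0352·d_B = (17.1390,-4.8753)
sweep = 180° − θ = 37.3762°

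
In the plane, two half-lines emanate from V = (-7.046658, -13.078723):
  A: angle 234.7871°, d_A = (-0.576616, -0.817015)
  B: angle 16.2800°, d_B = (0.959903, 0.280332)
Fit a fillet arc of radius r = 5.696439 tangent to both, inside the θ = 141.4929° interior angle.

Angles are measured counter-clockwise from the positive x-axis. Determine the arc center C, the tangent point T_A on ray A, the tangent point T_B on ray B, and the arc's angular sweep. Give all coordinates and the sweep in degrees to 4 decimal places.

bisector direction at 305.5335° = (0.581180,-0.813775)
center distance |VC| = r/sin(θ/2) = 5.696439/sin(70.7464°) = 6.033925
C = V + |VC|·bis = (-3.5399,-17.9890)
T_A = V + ((C−V)·d_A)·d_A = V + 1.9897·d_A = (-8.1939,-14.7043)
T_B = V + ((C−V)·d_B)·d_B = V + 1.9897·d_B = (-5.1368,-12.5210)
sweep = 180° − θ = 38.5071°

center=(-3.5399,-17.9890) T_A=(-8.1939,-14.7043) T_B=(-5.1368,-12.5210) sweep=38.5071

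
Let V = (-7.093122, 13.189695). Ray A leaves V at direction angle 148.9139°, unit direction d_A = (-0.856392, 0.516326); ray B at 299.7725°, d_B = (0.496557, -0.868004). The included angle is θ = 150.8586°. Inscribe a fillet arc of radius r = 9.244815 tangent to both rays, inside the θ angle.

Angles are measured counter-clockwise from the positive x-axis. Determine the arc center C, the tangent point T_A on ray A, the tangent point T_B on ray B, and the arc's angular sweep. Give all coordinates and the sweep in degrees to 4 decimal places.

bisector direction at 224.3432° = (-0.715166,-0.698955)
center distance |VC| = r/sin(θ/2) = 9.244815/sin(75.4293°) = 9.552028
C = V + |VC|·bis = (-13.9244,6.5133)
T_A = V + ((C−V)·d_A)·d_A = V + 2.4030·d_A = (-9.1511,14.4304)
T_B = V + ((C−V)·d_B)·d_B = V + 2.4030·d_B = (-5.8999,11.1038)
sweep = 180° − θ = 29.1414°

center=(-13.9244,6.5133) T_A=(-9.1511,14.4304) T_B=(-5.8999,11.1038) sweep=29.1414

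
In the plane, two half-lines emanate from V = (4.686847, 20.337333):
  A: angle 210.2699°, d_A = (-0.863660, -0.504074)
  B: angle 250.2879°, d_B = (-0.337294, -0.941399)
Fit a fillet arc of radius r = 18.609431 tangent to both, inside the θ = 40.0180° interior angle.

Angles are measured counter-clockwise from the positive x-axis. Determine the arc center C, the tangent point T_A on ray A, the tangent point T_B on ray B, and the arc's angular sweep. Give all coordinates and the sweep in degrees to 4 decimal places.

bisector direction at 230.2789° = (-0.639051,-0.769164)
center distance |VC| = r/sin(θ/2) = 18.609431/sin(20.0090°) = 54.386865
C = V + |VC|·bis = (-30.0691,-21.4951)
T_A = V + ((C−V)·d_A)·d_A = V + 51.1040·d_A = (-39.4497,-5.4229)
T_B = V + ((C−V)·d_B)·d_B = V + 51.1040·d_B = (-12.5502,-27.7720)
sweep = 180° − θ = 139.9820°

center=(-30.0691,-21.4951) T_A=(-39.4497,-5.4229) T_B=(-12.5502,-27.7720) sweep=139.9820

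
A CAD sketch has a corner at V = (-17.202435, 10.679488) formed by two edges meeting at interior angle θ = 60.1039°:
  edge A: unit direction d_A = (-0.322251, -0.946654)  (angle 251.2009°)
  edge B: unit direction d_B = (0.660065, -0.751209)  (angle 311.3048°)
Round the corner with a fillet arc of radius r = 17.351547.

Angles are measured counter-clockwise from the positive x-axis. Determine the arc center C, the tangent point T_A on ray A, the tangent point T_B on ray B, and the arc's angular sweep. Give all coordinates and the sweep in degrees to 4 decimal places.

bisector direction at 281.2528° = (0.195139,-0.980776)
center distance |VC| = r/sin(θ/2) = 17.351547/sin(30.0520°) = 34.648694
C = V + |VC|·bis = (-10.4411,-23.3031)
T_A = V + ((C−V)·d_A)·d_A = V + 29.9909·d_A = (-26.8670,-17.7116)
T_B = V + ((C−V)·d_B)·d_B = V + 29.9909·d_B = (2.5935,-11.8500)
sweep = 180° − θ = 119.8961°

center=(-10.4411,-23.3031) T_A=(-26.8670,-17.7116) T_B=(2.5935,-11.8500) sweep=119.8961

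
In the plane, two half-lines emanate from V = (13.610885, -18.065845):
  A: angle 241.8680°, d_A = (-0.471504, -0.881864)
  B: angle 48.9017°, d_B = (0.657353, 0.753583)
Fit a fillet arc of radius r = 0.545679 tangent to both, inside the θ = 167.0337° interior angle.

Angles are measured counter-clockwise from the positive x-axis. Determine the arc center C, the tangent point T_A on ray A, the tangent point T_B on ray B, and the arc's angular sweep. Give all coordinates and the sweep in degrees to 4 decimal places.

center=(14.0629,-18.3778) T_A=(13.5816,-18.1205) T_B=(13.6516,-18.0191) sweep=12.9663

bisector direction at 325.3849° = (0.822986,-0.568061)
center distance |VC| = r/sin(θ/2) = 0.545679/sin(83.5169°) = 0.549191
C = V + |VC|·bis = (14.0629,-18.3778)
T_A = V + ((C−V)·d_A)·d_A = V + 0.0620·d_A = (13.5816,-18.1205)
T_B = V + ((C−V)·d_B)·d_B = V + 0.0620·d_B = (13.6516,-18.0191)
sweep = 180° − θ = 12.9663°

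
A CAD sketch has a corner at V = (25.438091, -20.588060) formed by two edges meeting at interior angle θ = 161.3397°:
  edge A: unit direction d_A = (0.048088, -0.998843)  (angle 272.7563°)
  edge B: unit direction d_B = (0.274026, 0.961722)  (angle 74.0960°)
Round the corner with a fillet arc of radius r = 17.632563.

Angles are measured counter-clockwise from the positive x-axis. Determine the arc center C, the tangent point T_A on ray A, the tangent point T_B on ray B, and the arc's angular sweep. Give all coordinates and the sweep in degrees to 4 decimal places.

bisector direction at 353.4262° = (0.993425,-0.114484)
center distance |VC| = r/sin(θ/2) = 17.632563/sin(80.6698°) = 17.868960
C = V + |VC|·bis = (43.1896,-22.6338)
T_A = V + ((C−V)·d_A)·d_A = V + 2.8970·d_A = (25.5774,-23.4817)
T_B = V + ((C−V)·d_B)·d_B = V + 2.8970·d_B = (26.2319,-17.8020)
sweep = 180° − θ = 18.6603°

center=(43.1896,-22.6338) T_A=(25.5774,-23.4817) T_B=(26.2319,-17.8020) sweep=18.6603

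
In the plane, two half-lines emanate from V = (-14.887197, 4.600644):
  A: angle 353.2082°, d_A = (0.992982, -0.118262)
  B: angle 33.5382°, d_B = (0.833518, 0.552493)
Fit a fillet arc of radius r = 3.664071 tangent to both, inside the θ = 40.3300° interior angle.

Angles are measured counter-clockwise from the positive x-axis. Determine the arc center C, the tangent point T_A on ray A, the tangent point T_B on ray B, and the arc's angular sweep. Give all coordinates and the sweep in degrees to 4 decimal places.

bisector direction at 13.3732° = (0.972884,0.231293)
center distance |VC| = r/sin(θ/2) = 3.664071/sin(20.1650°) = 10.628973
C = V + |VC|·bis = (-4.5464,7.0590)
T_A = V + ((C−V)·d_A)·d_A = V + 9.9775·d_A = (-4.9798,3.4207)
T_B = V + ((C−V)·d_B)·d_B = V + 9.9775·d_B = (-6.5708,10.1131)
sweep = 180° − θ = 139.6700°

center=(-4.5464,7.0590) T_A=(-4.9798,3.4207) T_B=(-6.5708,10.1131) sweep=139.6700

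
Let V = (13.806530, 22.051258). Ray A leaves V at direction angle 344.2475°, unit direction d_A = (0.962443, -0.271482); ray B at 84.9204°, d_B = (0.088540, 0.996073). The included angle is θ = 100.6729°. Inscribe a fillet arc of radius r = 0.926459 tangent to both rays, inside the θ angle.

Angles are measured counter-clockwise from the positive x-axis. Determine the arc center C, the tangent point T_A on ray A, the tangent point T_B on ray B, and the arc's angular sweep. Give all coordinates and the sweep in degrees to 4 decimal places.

center=(14.7974,22.7344) T_A=(14.5458,21.8427) T_B=(13.8745,22.8164) sweep=79.3271

bisector direction at 34.5839° = (0.823295,0.567613)
center distance |VC| = r/sin(θ/2) = 0.926459/sin(50.3364°) = 1.203497
C = V + |VC|·bis = (14.7974,22.7344)
T_A = V + ((C−V)·d_A)·d_A = V + 0.7682·d_A = (14.5458,21.8427)
T_B = V + ((C−V)·d_B)·d_B = V + 0.7682·d_B = (13.8745,22.8164)
sweep = 180° − θ = 79.3271°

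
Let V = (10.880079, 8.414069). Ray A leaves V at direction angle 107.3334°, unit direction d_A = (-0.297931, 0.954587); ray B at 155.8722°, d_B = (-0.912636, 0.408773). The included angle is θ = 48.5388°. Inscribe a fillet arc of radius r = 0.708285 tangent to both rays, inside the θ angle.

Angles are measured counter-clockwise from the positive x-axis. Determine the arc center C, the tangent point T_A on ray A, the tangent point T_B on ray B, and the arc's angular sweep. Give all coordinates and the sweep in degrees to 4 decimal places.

bisector direction at 131.6028° = (-0.663963,0.747766)
center distance |VC| = r/sin(θ/2) = 0.708285/sin(24.2694°) = 1.723206
C = V + |VC|·bis = (9.7359,9.7026)
T_A = V + ((C−V)·d_A)·d_A = V + 1.5709·d_A = (10.4121,9.9136)
T_B = V + ((C−V)·d_B)·d_B = V + 1.5709·d_B = (9.4464,9.0562)
sweep = 180° − θ = 131.4612°

center=(9.7359,9.7026) T_A=(10.4121,9.9136) T_B=(9.4464,9.0562) sweep=131.4612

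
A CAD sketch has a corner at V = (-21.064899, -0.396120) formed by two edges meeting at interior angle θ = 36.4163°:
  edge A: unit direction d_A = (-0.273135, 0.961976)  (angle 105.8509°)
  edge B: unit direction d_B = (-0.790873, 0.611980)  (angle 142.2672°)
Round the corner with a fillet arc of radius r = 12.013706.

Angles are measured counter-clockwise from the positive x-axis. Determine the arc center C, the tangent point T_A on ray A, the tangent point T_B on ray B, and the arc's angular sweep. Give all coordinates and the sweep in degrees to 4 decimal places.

center=(-42.5973,31.4562) T_A=(-31.0404,34.7375) T_B=(-49.9495,21.9548) sweep=143.5837

bisector direction at 124.0590° = (-0.560047,0.828461)
center distance |VC| = r/sin(θ/2) = 12.013706/sin(18.2081°) = 38.447545
C = V + |VC|·bis = (-42.5973,31.4562)
T_A = V + ((C−V)·d_A)·d_A = V + 36.5224·d_A = (-31.0404,34.7375)
T_B = V + ((C−V)·d_B)·d_B = V + 36.5224·d_B = (-49.9495,21.9548)
sweep = 180° − θ = 143.5837°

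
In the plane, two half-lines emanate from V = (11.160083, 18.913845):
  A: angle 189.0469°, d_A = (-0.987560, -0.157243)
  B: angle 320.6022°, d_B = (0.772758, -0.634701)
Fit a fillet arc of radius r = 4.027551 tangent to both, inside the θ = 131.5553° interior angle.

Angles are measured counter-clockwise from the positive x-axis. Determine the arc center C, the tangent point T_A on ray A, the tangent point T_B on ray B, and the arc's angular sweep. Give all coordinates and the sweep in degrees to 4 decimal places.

bisector direction at 254.8246° = (-0.261776,-0.965129)
center distance |VC| = r/sin(θ/2) = 4.027551/sin(65.7776°) = 4.416367
C = V + |VC|·bis = (10.0040,14.6515)
T_A = V + ((C−V)·d_A)·d_A = V + 1.8119·d_A = (9.3707,18.6289)
T_B = V + ((C−V)·d_B)·d_B = V + 1.8119·d_B = (12.5603,17.7638)
sweep = 180° − θ = 48.4447°

center=(10.0040,14.6515) T_A=(9.3707,18.6289) T_B=(12.5603,17.7638) sweep=48.4447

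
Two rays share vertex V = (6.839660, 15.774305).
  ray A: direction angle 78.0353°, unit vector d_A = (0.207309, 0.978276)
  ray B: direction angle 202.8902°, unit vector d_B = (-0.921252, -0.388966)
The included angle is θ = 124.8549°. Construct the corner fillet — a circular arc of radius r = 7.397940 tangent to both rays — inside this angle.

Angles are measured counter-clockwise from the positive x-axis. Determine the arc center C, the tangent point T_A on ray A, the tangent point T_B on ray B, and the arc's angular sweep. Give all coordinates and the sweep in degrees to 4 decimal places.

bisector direction at 140.4627° = (-0.771211,0.636580)
center distance |VC| = r/sin(θ/2) = 7.397940/sin(62.4275°) = 8.345812
C = V + |VC|·bis = (0.4033,21.0871)
T_A = V + ((C−V)·d_A)·d_A = V + 3.8630·d_A = (7.6405,19.5534)
T_B = V + ((C−V)·d_B)·d_B = V + 3.8630·d_B = (3.2808,14.2717)
sweep = 180° − θ = 55.1451°

center=(0.4033,21.0871) T_A=(7.6405,19.5534) T_B=(3.2808,14.2717) sweep=55.1451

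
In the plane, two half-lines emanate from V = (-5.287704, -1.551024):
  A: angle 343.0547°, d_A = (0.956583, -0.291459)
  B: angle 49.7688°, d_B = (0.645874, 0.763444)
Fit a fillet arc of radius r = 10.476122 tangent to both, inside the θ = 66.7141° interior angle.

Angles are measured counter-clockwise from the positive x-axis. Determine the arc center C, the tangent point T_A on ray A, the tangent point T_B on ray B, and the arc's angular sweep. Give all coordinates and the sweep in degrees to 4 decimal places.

center=(12.9885,3.8320) T_A=(9.9352,-6.1892) T_B=(4.9906,10.5983) sweep=113.2859

bisector direction at 16.4118° = (0.959256,0.282538)
center distance |VC| = r/sin(θ/2) = 10.476122/sin(33.3571°) = 19.052526
C = V + |VC|·bis = (12.9885,3.8320)
T_A = V + ((C−V)·d_A)·d_A = V + 15.9138·d_A = (9.9352,-6.1892)
T_B = V + ((C−V)·d_B)·d_B = V + 15.9138·d_B = (4.9906,10.5983)
sweep = 180° − θ = 113.2859°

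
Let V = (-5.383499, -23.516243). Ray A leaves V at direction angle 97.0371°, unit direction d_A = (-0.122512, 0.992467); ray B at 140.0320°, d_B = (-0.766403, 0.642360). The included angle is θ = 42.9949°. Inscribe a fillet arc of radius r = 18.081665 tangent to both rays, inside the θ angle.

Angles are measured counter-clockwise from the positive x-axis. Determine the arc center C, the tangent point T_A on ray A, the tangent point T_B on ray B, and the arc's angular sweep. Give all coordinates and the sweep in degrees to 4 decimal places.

center=(-28.9534,19.8317) T_A=(-11.0079,22.0469) T_B=(-40.5683,5.9738) sweep=137.0051

bisector direction at 118.5346° = (-0.477689,0.878529)
center distance |VC| = r/sin(θ/2) = 18.081665/sin(21.4975°) = 49.341467
C = V + |VC|·bis = (-28.9534,19.8317)
T_A = V + ((C−V)·d_A)·d_A = V + 45.9090·d_A = (-11.0079,22.0469)
T_B = V + ((C−V)·d_B)·d_B = V + 45.9090·d_B = (-40.5683,5.9738)
sweep = 180° − θ = 137.0051°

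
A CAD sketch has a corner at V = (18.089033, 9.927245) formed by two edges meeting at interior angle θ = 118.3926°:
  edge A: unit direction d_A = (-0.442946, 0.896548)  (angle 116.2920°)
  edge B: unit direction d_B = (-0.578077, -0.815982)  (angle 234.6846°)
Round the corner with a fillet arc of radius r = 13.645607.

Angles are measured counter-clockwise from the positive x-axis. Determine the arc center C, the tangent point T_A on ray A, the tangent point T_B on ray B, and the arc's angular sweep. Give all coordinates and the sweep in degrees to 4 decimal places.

center=(2.2515,11.1769) T_A=(14.4854,17.2212) T_B=(13.3860,3.2887) sweep=61.6074

bisector direction at 175.4883° = (-0.996901,0.078663)
center distance |VC| = r/sin(θ/2) = 13.645607/sin(59.1963°) = 15.886810
C = V + |VC|·bis = (2.2515,11.1769)
T_A = V + ((C−V)·d_A)·d_A = V + 8.1356·d_A = (14.4854,17.2212)
T_B = V + ((C−V)·d_B)·d_B = V + 8.1356·d_B = (13.3860,3.2887)
sweep = 180° − θ = 61.6074°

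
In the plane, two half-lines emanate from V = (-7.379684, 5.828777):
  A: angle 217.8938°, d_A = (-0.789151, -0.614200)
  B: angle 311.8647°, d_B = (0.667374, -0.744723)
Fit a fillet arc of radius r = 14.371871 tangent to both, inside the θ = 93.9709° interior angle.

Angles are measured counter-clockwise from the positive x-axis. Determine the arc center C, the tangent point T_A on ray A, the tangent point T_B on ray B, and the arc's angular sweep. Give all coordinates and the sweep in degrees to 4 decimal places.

center=(-9.1341,-13.7485) T_A=(-17.9613,-2.4069) T_B=(1.5690,-4.1571) sweep=86.0291

bisector direction at 264.8793° = (-0.089255,-0.996009)
center distance |VC| = r/sin(θ/2) = 14.371871/sin(46.9855°) = 19.655709
C = V + |VC|·bis = (-9.1341,-13.7485)
T_A = V + ((C−V)·d_A)·d_A = V + 13.4088·d_A = (-17.9613,-2.4069)
T_B = V + ((C−V)·d_B)·d_B = V + 13.4088·d_B = (1.5690,-4.1571)
sweep = 180° − θ = 86.0291°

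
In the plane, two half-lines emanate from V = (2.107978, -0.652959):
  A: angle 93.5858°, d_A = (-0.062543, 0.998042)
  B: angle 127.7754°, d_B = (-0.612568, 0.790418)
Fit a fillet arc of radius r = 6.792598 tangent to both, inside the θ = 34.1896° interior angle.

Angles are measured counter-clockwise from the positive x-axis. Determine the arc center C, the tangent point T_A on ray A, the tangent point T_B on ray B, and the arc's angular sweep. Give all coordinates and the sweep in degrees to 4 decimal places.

bisector direction at 110.6806° = (-0.353158,0.935564)
center distance |VC| = r/sin(θ/2) = 6.792598/sin(17.0948°) = 23.107723
C = V + |VC|·bis = (-6.0527,20.9658)
T_A = V + ((C−V)·d_A)·d_A = V + 22.0868·d_A = (0.7266,21.3906)
T_B = V + ((C−V)·d_B)·d_B = V + 22.0868·d_B = (-11.4217,16.8049)
sweep = 180° − θ = 145.8104°

center=(-6.0527,20.9658) T_A=(0.7266,21.3906) T_B=(-11.4217,16.8049) sweep=145.8104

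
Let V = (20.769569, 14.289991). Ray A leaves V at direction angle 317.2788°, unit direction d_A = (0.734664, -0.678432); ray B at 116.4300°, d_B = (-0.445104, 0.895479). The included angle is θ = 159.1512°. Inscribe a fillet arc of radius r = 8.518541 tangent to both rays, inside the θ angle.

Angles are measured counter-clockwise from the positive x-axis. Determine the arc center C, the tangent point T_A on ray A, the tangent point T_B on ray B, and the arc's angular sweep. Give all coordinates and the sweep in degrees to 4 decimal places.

center=(27.7002,19.4850) T_A=(21.9209,13.2268) T_B=(20.0720,15.6934) sweep=20.8488

bisector direction at 36.8544° = (0.800162,0.599784)
center distance |VC| = r/sin(θ/2) = 8.518541/sin(79.5756°) = 8.661503
C = V + |VC|·bis = (27.7002,19.4850)
T_A = V + ((C−V)·d_A)·d_A = V + 1.5672·d_A = (21.9209,13.2268)
T_B = V + ((C−V)·d_B)·d_B = V + 1.5672·d_B = (20.0720,15.6934)
sweep = 180° − θ = 20.8488°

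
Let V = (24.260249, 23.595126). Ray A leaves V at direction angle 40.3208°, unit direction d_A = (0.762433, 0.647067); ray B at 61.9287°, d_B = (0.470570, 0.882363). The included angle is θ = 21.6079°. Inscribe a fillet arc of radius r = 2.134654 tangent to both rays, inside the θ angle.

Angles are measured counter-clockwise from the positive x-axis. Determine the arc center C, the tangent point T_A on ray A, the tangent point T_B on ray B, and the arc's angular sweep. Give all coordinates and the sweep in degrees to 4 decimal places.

bisector direction at 51.1248° = (0.627627,0.778514)
center distance |VC| = r/sin(θ/2) = 2.134654/sin(10.8040°) = 11.387917
C = V + |VC|·bis = (31.4076,32.4608)
T_A = V + ((C−V)·d_A)·d_A = V + 11.1861·d_A = (32.7889,30.8333)
T_B = V + ((C−V)·d_B)·d_B = V + 11.1861·d_B = (29.5241,33.4653)
sweep = 180° − θ = 158.3921°

center=(31.4076,32.4608) T_A=(32.7889,30.8333) T_B=(29.5241,33.4653) sweep=158.3921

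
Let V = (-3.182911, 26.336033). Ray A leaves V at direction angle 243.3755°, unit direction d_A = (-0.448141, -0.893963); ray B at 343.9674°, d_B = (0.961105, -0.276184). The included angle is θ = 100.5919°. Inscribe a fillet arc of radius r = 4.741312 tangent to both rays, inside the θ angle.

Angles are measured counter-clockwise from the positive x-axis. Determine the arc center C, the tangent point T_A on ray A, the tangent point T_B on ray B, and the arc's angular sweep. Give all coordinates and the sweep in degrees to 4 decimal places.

bisector direction at 293.6714° = (0.401491,-0.915863)
center distance |VC| = r/sin(θ/2) = 4.741312/sin(50.2959°) = 6.162715
C = V + |VC|·bis = (-0.7086,20.6918)
T_A = V + ((C−V)·d_A)·d_A = V + 3.9369·d_A = (-4.9472,22.8166)
T_B = V + ((C−V)·d_B)·d_B = V + 3.9369·d_B = (0.6008,25.2487)
sweep = 180° − θ = 79.4081°

center=(-0.7086,20.6918) T_A=(-4.9472,22.8166) T_B=(0.6008,25.2487) sweep=79.4081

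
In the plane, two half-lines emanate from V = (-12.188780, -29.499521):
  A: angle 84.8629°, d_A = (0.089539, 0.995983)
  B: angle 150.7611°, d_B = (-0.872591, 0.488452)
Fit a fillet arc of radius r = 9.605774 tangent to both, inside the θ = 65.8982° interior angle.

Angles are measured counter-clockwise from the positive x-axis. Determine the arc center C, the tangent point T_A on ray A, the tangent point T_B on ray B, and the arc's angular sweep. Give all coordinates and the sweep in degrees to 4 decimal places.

bisector direction at 117.8120° = (-0.466572,0.884483)
center distance |VC| = r/sin(θ/2) = 9.605774/sin(32.9491°) = 17.661122
C = V + |VC|·bis = (-20.4290,-13.8786)
T_A = V + ((C−V)·d_A)·d_A = V + 14.8204·d_A = (-10.8618,-14.7386)
T_B = V + ((C−V)·d_B)·d_B = V + 14.8204·d_B = (-25.1209,-22.2605)
sweep = 180° − θ = 114.1018°

center=(-20.4290,-13.8786) T_A=(-10.8618,-14.7386) T_B=(-25.1209,-22.2605) sweep=114.1018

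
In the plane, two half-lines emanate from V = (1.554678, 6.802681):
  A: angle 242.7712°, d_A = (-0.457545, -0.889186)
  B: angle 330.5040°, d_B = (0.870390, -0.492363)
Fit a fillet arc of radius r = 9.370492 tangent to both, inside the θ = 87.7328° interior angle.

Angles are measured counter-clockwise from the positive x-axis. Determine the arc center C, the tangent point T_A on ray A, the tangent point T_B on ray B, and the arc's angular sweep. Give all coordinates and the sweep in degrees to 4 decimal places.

bisector direction at 286.6376° = (0.286317,-0.958135)
center distance |VC| = r/sin(θ/2) = 9.370492/sin(43.8664°) = 13.522040
C = V + |VC|·bis = (5.4263,-6.1533)
T_A = V + ((C−V)·d_A)·d_A = V + 9.7488·d_A = (-2.9058,-1.8658)
T_B = V + ((C−V)·d_B)·d_B = V + 9.7488·d_B = (10.0400,2.0027)
sweep = 180° − θ = 92.2672°

center=(5.4263,-6.1533) T_A=(-2.9058,-1.8658) T_B=(10.0400,2.0027) sweep=92.2672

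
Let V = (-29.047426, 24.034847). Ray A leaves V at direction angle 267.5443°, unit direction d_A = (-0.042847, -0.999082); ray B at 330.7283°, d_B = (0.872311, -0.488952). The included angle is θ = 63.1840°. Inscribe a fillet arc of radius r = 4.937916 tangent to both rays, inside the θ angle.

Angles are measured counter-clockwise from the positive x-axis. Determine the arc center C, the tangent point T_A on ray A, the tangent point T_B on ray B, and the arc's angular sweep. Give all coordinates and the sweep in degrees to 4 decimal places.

center=(-24.4581,15.8017) T_A=(-29.3914,16.0132) T_B=(-22.0437,20.1091) sweep=116.8160

bisector direction at 299.1363° = (0.486889,-0.873464)
center distance |VC| = r/sin(θ/2) = 4.937916/sin(31.5920°) = 9.425897
C = V + |VC|·bis = (-24.4581,15.8017)
T_A = V + ((C−V)·d_A)·d_A = V + 8.0290·d_A = (-29.3914,16.0132)
T_B = V + ((C−V)·d_B)·d_B = V + 8.0290·d_B = (-22.0437,20.1091)
sweep = 180° − θ = 116.8160°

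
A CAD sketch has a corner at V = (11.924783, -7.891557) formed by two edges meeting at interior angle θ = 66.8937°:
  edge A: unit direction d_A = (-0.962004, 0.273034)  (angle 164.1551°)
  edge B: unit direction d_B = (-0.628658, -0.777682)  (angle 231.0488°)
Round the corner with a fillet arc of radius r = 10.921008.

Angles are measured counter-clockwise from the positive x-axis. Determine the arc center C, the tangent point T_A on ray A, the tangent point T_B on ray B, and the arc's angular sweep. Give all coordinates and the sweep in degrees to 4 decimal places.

center=(-6.9620,-13.8835) T_A=(-3.9802,-3.3774) T_B=(1.5311,-20.7491) sweep=113.1063

bisector direction at 197.6019° = (-0.953180,-0.302402)
center distance |VC| = r/sin(θ/2) = 10.921008/sin(33.4468°) = 19.814472
C = V + |VC|·bis = (-6.9620,-13.8835)
T_A = V + ((C−V)·d_A)·d_A = V + 16.5331·d_A = (-3.9802,-3.3774)
T_B = V + ((C−V)·d_B)·d_B = V + 16.5331·d_B = (1.5311,-20.7491)
sweep = 180° − θ = 113.1063°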